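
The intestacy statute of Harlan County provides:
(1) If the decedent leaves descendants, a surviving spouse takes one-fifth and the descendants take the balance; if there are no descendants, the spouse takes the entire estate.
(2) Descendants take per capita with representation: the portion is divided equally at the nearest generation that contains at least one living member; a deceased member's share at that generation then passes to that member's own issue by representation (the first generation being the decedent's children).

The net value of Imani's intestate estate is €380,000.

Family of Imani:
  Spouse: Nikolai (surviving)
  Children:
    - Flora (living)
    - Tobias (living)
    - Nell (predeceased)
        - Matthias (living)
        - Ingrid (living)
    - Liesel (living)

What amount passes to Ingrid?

Nikolai takes one-fifth of €380,000 = €76,000. The remaining €304,000 passes to the descendants.
The descendants' portion (€304,000) is divided into 4 shares of €76,000: Flora, Tobias, and Liesel each take €76,000; Nell's €76,000 share passes to Nell's issue.
Nell's share (€76,000) is divided into 2 shares of €38,000: Matthias and Ingrid each take €38,000.

Ingrid receives €38,000.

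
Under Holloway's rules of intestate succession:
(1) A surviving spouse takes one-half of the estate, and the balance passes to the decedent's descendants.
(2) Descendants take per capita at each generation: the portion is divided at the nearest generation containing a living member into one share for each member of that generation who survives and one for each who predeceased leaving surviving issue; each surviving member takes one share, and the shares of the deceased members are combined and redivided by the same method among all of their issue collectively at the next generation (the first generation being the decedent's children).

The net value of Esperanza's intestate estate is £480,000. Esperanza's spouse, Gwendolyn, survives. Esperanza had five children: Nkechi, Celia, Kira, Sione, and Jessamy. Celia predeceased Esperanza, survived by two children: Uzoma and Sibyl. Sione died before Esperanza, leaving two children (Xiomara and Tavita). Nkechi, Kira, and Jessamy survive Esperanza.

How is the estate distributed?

Gwendolyn: £240,000; Nkechi: £48,000; Uzoma: £24,000; Sibyl: £24,000; Kira: £48,000; Xiomara: £24,000; Tavita: £24,000; Jessamy: £48,000

Gwendolyn takes one-half of £480,000 = £240,000. The remaining £240,000 passes to the descendants.
The descendants' portion (£240,000) is divided at the children's generation into 5 shares of £48,000. Nkechi, Kira, and Jessamy each take £48,000. The 2 shares of the deceased (Celia and Sione) are combined into a pool of £96,000.
That pool (£96,000) is divided at the grandchildren's generation equally among Uzoma, Sibyl, Xiomara, and Tavita: £24,000 each.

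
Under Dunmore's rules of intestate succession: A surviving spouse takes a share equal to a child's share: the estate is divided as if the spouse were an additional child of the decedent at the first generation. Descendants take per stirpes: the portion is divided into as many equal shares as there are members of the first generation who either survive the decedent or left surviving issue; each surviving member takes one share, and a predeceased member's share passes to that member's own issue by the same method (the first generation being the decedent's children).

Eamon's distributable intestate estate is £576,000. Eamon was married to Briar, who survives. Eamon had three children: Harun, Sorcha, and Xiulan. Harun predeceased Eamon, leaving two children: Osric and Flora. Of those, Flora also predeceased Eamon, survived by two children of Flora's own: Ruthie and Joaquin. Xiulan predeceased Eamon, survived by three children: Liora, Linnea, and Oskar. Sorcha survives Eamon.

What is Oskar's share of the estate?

The spouse counts as an additional share at the children's level, so there are 4 primary shares of £144,000. Briar takes one such share (£144,000).
The children's combined portion (£432,000) is divided into 3 shares of £144,000: Sorcha takes £144,000; Harun's £144,000 share passes to Harun's issue; Xiulan's £144,000 share passes to Xiulan's issue.
Harun's share (£144,000) is divided into 2 shares of £72,000: Osric takes £72,000; Flora's £72,000 share passes to Flora's issue.
Flora's share (£72,000) is divided into 2 shares of £36,000: Ruthie and Joaquin each take £36,000.
Xiulan's share (£144,000) is divided into 3 shares of £48,000: Liora, Linnea, and Oskar each take £48,000.

Oskar receives £48,000.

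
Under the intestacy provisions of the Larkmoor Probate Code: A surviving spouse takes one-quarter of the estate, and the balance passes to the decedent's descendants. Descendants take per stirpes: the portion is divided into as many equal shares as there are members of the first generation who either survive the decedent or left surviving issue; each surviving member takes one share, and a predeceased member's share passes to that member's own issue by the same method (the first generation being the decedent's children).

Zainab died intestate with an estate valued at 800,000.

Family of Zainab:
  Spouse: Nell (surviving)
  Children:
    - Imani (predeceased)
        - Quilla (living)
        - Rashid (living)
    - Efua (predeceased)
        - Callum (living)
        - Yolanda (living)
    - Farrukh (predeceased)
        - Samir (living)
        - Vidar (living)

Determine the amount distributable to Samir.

Samir receives 100,000.

Nell takes one-quarter of 800,000 = 200,000. The remaining 600,000 passes to the descendants.
The descendants' portion (600,000) is divided into 3 shares of 200,000: Imani's 200,000 share passes to Imani's issue; Efua's 200,000 share passes to Efua's issue; Farrukh's 200,000 share passes to Farrukh's issue.
Imani's share (200,000) is divided into 2 shares of 100,000: Quilla and Rashid each take 100,000.
Efua's share (200,000) is divided into 2 shares of 100,000: Callum and Yolanda each take 100,000.
Farrukh's share (200,000) is divided into 2 shares of 100,000: Samir and Vidar each take 100,000.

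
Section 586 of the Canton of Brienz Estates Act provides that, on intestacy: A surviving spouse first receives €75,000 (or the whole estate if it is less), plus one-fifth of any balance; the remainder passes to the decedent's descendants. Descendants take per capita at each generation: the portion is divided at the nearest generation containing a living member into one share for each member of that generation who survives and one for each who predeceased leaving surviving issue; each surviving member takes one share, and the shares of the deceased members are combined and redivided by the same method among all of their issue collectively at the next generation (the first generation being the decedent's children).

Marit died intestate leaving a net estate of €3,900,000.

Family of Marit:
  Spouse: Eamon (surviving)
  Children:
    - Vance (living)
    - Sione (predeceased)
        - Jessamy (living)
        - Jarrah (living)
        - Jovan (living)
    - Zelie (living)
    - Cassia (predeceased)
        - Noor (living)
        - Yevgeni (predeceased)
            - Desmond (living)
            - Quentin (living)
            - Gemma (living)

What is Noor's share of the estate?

Noor receives €306,000.

Eamon first takes €75,000, leaving a balance of €3,825,000. Eamon then takes one-fifth of the balance (€765,000), for a total of €840,000. The remaining €3,060,000 passes to the descendants.
The descendants' portion (€3,060,000) is divided at the children's generation into 4 shares of €765,000. Vance and Zelie each take €765,000. The 2 shares of the deceased (Sione and Cassia) are combined into a pool of €1,530,000.
That pool (€1,530,000) is divided at the grandchildren's generation into 5 shares of €306,000. Jessamy, Jarrah, Jovan, and Noor each take €306,000. The remaining share for the deceased Yevgeni (€306,000) is carried to the next generation.
That pool (€306,000) is divided at the great-grandchildren's generation equally among Desmond, Quentin, and Gemma: €102,000 each.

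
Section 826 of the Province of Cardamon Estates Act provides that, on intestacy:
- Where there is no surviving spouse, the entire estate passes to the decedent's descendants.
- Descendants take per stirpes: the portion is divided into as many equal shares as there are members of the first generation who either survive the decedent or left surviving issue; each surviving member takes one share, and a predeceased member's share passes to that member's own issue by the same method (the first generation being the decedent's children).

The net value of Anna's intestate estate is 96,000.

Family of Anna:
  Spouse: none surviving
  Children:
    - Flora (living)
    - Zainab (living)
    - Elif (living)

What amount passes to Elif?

The entire 96,000 passes to the descendants.
That amount (96,000) is divided into 3 shares of 32,000: Flora, Zainab, and Elif each take 32,000.

Elif receives 32,000.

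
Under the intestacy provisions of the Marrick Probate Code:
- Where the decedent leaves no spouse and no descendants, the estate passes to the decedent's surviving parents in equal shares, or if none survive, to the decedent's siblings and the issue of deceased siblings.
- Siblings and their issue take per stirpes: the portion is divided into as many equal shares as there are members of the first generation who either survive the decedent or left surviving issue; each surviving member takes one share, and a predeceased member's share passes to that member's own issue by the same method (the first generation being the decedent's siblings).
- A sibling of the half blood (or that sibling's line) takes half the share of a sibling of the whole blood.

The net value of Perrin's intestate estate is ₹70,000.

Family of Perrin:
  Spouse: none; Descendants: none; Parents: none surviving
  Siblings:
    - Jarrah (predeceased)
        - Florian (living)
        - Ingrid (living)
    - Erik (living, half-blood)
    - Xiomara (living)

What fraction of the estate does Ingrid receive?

The entire ₹70,000 passes to the siblings and their issue.
Counting each half-blood sibling's line as half a unit, there are 5/2 units in ₹70,000, so one unit is ₹28,000. Whole-blood lines (Jarrah and Xiomara) take ₹28,000 each; half-blood lines (Erik) take ₹14,000 each.
Jarrah's share (₹28,000) is divided into 2 shares of ₹14,000: Florian and Ingrid each take ₹14,000.

Ingrid receives 1/5 of the estate.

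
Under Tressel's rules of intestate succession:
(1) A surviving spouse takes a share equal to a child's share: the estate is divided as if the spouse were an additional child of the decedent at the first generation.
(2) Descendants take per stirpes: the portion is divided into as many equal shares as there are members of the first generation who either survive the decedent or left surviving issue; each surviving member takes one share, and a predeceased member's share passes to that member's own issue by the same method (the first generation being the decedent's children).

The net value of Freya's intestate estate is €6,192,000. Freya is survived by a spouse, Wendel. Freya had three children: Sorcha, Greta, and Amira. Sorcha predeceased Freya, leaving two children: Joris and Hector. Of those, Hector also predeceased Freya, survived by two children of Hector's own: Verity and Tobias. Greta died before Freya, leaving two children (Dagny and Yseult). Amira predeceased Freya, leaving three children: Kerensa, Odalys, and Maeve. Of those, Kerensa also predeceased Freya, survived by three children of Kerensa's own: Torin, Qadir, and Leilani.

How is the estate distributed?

Wendel: €1,548,000; Joris: €774,000; Verity: €387,000; Tobias: €387,000; Dagny: €774,000; Yseult: €774,000; Torin: €172,000; Qadir: €172,000; Leilani: €172,000; Odalys: €516,000; Maeve: €516,000

The spouse counts as an additional share at the children's level, so there are 4 primary shares of €1,548,000. Wendel takes one such share (€1,548,000).
The children's combined portion (€4,644,000) is divided into 3 shares of €1,548,000: Sorcha's €1,548,000 share passes to Sorcha's issue; Greta's €1,548,000 share passes to Greta's issue; Amira's €1,548,000 share passes to Amira's issue.
Sorcha's share (€1,548,000) is divided into 2 shares of €774,000: Joris takes €774,000; Hector's €774,000 share passes to Hector's issue.
Hector's share (€774,000) is divided into 2 shares of €387,000: Verity and Tobias each take €387,000.
Greta's share (€1,548,000) is divided into 2 shares of €774,000: Dagny and Yseult each take €774,000.
Amira's share (€1,548,000) is divided into 3 shares of €516,000: Odalys and Maeve each take €516,000; Kerensa's €516,000 share passes to Kerensa's issue.
Kerensa's share (€516,000) is divided into 3 shares of €172,000: Torin, Qadir, and Leilani each take €172,000.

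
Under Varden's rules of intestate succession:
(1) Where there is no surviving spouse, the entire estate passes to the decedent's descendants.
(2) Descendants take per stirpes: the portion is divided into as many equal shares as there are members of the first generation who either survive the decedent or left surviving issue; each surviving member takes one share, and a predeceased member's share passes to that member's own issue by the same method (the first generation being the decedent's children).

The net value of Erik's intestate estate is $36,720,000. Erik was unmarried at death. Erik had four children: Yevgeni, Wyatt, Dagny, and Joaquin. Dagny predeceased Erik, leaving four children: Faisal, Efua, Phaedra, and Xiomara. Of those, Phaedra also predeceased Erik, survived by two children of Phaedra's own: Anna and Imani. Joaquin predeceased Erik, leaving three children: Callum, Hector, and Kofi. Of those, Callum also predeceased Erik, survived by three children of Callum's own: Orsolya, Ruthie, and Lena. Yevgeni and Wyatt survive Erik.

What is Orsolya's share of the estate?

Orsolya receives $1,020,000.

The entire $36,720,000 passes to the descendants.
That amount ($36,720,000) is divided into 4 shares of $9,180,000: Yevgeni and Wyatt each take $9,180,000; Dagny's $9,180,000 share passes to Dagny's issue; Joaquin's $9,180,000 share passes to Joaquin's issue.
Dagny's share ($9,180,000) is divided into 4 shares of $2,295,000: Faisal, Efua, and Xiomara each take $2,295,000; Phaedra's $2,295,000 share passes to Phaedra's issue.
Phaedra's share ($2,295,000) is divided into 2 shares of $1,147,500: Anna and Imani each take $1,147,500.
Joaquin's share ($9,180,000) is divided into 3 shares of $3,060,000: Hector and Kofi each take $3,060,000; Callum's $3,060,000 share passes to Callum's issue.
Callum's share ($3,060,000) is divided into 3 shares of $1,020,000: Orsolya, Ruthie, and Lena each take $1,020,000.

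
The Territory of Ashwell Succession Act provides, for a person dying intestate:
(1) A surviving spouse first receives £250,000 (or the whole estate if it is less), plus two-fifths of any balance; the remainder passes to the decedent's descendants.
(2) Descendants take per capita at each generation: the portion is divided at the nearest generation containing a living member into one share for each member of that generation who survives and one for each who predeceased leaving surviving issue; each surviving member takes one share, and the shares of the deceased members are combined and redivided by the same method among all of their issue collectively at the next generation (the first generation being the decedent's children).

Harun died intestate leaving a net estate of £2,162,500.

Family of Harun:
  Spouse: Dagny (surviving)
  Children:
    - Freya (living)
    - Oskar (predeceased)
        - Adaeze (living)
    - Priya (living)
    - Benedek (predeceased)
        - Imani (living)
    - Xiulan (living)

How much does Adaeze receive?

Adaeze receives £229,500.

Dagny first takes £250,000, leaving a balance of £1,912,500. Dagny then takes two-fifths of the balance (£765,000), for a total of £1,015,000. The remaining £1,147,500 passes to the descendants.
The descendants' portion (£1,147,500) is divided at the children's generation into 5 shares of £229,500. Freya, Priya, and Xiulan each take £229,500. The 2 shares of the deceased (Oskar and Benedek) are combined into a pool of £459,000.
That pool (£459,000) is divided at the grandchildren's generation equally among Adaeze and Imani: £229,500 each.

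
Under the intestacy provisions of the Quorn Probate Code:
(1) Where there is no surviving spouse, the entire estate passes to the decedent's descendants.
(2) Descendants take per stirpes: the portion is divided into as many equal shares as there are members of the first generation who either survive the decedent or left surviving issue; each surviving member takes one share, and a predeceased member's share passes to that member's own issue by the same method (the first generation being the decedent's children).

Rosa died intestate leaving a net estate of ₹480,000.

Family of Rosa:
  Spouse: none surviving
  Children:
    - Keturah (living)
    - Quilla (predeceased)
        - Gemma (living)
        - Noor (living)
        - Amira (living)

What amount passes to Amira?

The entire ₹480,000 passes to the descendants.
That amount (₹480,000) is divided into 2 shares of ₹240,000: Keturah takes ₹240,000; Quilla's ₹240,000 share passes to Quilla's issue.
Quilla's share (₹240,000) is divided into 3 shares of ₹80,000: Gemma, Noor, and Amira each take ₹80,000.

Amira receives ₹80,000.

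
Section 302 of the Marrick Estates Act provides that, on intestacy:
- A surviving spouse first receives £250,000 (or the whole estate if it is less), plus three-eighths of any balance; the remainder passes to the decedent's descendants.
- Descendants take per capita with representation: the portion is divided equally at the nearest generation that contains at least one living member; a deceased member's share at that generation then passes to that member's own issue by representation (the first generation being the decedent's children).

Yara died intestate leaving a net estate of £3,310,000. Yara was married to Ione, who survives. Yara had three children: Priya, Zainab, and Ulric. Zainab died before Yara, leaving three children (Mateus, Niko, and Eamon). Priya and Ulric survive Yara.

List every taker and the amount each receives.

Ione: £1,397,500; Priya: £637,500; Mateus: £212,500; Niko: £212,500; Eamon: £212,500; Ulric: £637,500

Ione first takes £250,000, leaving a balance of £3,060,000. Ione then takes three-eighths of the balance (£1,147,500), for a total of £1,397,500. The remaining £1,912,500 passes to the descendants.
The descendants' portion (£1,912,500) is divided into 3 shares of £637,500: Priya and Ulric each take £637,500; Zainab's £637,500 share passes to Zainab's issue.
Zainab's share (£637,500) is divided into 3 shares of £212,500: Mateus, Niko, and Eamon each take £212,500.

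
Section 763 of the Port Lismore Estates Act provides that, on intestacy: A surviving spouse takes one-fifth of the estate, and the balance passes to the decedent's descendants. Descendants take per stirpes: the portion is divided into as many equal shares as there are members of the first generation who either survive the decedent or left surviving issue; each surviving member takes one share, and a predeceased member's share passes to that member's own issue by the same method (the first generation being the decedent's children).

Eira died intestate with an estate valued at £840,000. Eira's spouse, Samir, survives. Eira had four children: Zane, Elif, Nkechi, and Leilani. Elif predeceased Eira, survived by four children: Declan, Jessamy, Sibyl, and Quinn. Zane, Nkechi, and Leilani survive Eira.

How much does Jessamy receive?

Jessamy receives £42,000.

Samir takes one-fifth of £840,000 = £168,000. The remaining £672,000 passes to the descendants.
The descendants' portion (£672,000) is divided into 4 shares of £168,000: Zane, Nkechi, and Leilani each take £168,000; Elif's £168,000 share passes to Elif's issue.
Elif's share (£168,000) is divided into 4 shares of £42,000: Declan, Jessamy, Sibyl, and Quinn each take £42,000.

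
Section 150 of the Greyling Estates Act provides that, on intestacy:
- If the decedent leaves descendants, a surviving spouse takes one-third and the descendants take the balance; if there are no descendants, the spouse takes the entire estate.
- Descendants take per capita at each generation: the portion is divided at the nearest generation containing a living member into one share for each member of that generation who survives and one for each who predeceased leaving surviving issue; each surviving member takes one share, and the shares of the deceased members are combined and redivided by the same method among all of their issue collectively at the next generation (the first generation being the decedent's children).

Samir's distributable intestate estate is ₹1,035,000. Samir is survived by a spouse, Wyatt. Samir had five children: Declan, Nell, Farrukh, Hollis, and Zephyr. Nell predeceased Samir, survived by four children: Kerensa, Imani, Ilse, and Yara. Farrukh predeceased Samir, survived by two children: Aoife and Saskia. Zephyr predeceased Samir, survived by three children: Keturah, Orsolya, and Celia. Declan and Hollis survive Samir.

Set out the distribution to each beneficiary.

Wyatt: ₹345,000; Declan: ₹138,000; Kerensa: ₹46,000; Imani: ₹46,000; Ilse: ₹46,000; Yara: ₹46,000; Aoife: ₹46,000; Saskia: ₹46,000; Hollis: ₹138,000; Keturah: ₹46,000; Orsolya: ₹46,000; Celia: ₹46,000

Wyatt takes one-third of ₹1,035,000 = ₹345,000. The remaining ₹690,000 passes to the descendants.
The descendants' portion (₹690,000) is divided at the children's generation into 5 shares of ₹138,000. Declan and Hollis each take ₹138,000. The 3 shares of the deceased (Nell, Farrukh, and Zephyr) are combined into a pool of ₹414,000.
That pool (₹414,000) is divided at the grandchildren's generation equally among Kerensa, Imani, Ilse, Yara, Aoife, Saskia, Keturah, Orsolya, and Celia: ₹46,000 each.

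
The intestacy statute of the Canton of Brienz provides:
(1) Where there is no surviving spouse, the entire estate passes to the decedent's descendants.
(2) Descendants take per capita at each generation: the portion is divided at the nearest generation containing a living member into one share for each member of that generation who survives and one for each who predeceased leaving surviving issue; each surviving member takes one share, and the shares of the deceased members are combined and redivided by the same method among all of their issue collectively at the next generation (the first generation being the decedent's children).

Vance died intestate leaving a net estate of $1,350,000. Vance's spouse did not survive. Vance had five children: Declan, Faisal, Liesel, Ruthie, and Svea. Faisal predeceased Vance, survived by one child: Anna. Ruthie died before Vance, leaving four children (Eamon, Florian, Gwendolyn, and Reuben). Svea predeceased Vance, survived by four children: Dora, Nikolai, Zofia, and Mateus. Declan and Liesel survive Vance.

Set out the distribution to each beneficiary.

The entire $1,350,000 passes to the descendants.
That amount ($1,350,000) is divided at the children's generation into 5 shares of $270,000. Declan and Liesel each take $270,000. The 3 shares of the deceased (Faisal, Ruthie, and Svea) are combined into a pool of $810,000.
That pool ($810,000) is divided at the grandchildren's generation equally among Anna, Eamon, Florian, Gwendolyn, Reuben, Dora, Nikolai, Zofia, and Mateus: $90,000 each.

Declan: $270,000; Anna: $90,000; Liesel: $270,000; Eamon: $90,000; Florian: $90,000; Gwendolyn: $90,000; Reuben: $90,000; Dora: $90,000; Nikolai: $90,000; Zofia: $90,000; Mateus: $90,000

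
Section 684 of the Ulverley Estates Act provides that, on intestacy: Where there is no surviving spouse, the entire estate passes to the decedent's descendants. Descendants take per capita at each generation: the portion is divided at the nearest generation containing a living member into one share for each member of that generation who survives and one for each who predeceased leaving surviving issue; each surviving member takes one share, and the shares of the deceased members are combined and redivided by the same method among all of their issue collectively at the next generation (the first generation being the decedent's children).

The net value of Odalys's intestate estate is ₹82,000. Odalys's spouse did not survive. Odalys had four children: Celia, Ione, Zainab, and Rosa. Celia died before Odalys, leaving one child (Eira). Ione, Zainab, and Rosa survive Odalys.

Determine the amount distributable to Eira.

Eira receives ₹20,500.

The entire ₹82,000 passes to the descendants.
That amount (₹82,000) is divided at the children's generation into 4 shares of ₹20,500. Ione, Zainab, and Rosa each take ₹20,500. The remaining share for the deceased Celia (₹20,500) is carried to the next generation.
That pool (₹20,500) passes entirely to Eira, the sole taker at the grandchildren's generation.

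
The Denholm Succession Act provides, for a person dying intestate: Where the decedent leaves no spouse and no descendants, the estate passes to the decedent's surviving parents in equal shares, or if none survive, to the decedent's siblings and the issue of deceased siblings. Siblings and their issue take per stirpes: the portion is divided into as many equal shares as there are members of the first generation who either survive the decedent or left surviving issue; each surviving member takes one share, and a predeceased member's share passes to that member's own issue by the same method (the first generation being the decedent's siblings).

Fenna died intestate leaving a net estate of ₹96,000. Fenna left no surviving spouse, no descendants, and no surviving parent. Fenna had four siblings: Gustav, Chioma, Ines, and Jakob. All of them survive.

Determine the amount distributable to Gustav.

Gustav receives ₹24,000.

The entire ₹96,000 passes to the siblings and their issue.
That amount (₹96,000) is divided into 4 shares of ₹24,000: Gustav, Chioma, Ines, and Jakob each take ₹24,000.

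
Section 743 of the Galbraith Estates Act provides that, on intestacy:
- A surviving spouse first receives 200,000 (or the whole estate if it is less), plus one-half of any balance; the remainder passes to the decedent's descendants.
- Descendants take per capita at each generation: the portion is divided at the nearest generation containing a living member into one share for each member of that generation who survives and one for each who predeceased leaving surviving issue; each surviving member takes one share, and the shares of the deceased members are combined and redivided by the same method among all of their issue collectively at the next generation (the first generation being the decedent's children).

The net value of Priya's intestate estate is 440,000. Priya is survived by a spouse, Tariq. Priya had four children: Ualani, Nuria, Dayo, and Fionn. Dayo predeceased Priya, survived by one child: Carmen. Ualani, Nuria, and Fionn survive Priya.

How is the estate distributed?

Tariq: 320,000; Ualani: 30,000; Nuria: 30,000; Carmen: 30,000; Fionn: 30,000

Tariq first takes 200,000, leaving a balance of 240,000. Tariq then takes one-half of the balance (120,000), for a total of 320,000. The remaining 120,000 passes to the descendants.
The descendants' portion (120,000) is divided at the children's generation into 4 shares of 30,000. Ualani, Nuria, and Fionn each take 30,000. The remaining share for the deceased Dayo (30,000) is carried to the next generation.
That pool (30,000) passes entirely to Carmen, the sole taker at the grandchildren's generation.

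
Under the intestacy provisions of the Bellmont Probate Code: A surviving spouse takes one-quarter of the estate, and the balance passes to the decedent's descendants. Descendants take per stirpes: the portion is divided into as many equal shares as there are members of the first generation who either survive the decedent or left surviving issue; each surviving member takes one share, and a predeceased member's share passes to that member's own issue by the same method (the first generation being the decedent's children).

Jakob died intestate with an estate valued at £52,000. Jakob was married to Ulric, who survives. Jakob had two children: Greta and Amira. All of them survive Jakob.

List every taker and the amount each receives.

Ulric: £13,000; Greta: £19,500; Amira: £19,500

Ulric takes one-quarter of £52,000 = £13,000. The remaining £39,000 passes to the descendants.
The descendants' portion (£39,000) is divided into 2 shares of £19,500: Greta and Amira each take £19,500.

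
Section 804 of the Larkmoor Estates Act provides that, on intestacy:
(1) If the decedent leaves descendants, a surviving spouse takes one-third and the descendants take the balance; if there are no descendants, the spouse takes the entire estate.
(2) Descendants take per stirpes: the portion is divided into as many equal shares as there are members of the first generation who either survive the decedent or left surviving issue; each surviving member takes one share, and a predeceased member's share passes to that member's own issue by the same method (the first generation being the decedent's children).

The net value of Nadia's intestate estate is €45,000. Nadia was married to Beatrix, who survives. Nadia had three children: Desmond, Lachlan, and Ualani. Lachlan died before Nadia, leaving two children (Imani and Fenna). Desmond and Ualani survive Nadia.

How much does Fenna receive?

Fenna receives €5,000.

Beatrix takes one-third of €45,000 = €15,000. The remaining €30,000 passes to the descendants.
The descendants' portion (€30,000) is divided into 3 shares of €10,000: Desmond and Ualani each take €10,000; Lachlan's €10,000 share passes to Lachlan's issue.
Lachlan's share (€10,000) is divided into 2 shares of €5,000: Imani and Fenna each take €5,000.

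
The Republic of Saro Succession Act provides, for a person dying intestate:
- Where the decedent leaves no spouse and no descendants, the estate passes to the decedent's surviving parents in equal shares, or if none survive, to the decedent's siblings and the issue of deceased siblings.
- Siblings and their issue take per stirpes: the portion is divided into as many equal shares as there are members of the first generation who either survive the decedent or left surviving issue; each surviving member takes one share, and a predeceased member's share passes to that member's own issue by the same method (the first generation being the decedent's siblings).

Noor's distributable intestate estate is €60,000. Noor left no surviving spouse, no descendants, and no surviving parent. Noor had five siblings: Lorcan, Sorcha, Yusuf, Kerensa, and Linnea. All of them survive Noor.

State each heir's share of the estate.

Lorcan: €12,000; Sorcha: €12,000; Yusuf: €12,000; Kerensa: €12,000; Linnea: €12,000

The entire €60,000 passes to the siblings and their issue.
That amount (€60,000) is divided into 5 shares of €12,000: Lorcan, Sorcha, Yusuf, Kerensa, and Linnea each take €12,000.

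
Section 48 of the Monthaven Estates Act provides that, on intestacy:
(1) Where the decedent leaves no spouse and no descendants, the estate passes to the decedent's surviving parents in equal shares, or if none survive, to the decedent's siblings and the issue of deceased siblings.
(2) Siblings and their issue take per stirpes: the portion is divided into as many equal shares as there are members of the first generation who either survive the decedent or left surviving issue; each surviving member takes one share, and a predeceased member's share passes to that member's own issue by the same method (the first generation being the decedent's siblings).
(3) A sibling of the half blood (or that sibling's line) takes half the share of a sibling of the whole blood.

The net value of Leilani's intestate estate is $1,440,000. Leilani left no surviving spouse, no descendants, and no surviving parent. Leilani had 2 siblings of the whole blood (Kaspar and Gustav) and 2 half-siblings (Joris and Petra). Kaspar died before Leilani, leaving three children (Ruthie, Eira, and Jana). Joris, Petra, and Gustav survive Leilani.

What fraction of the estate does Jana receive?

The entire $1,440,000 passes to the siblings and their issue.
Counting each half-blood sibling's line as half a unit, there are 3 units in $1,440,000, so one unit is $480,000. Whole-blood lines (Kaspar and Gustav) take $480,000 each; half-blood lines (Joris and Petra) take $240,000 each.
Kaspar's share ($480,000) is divided into 3 shares of $160,000: Ruthie, Eira, and Jana each take $160,000.

Jana receives 1/9 of the estate.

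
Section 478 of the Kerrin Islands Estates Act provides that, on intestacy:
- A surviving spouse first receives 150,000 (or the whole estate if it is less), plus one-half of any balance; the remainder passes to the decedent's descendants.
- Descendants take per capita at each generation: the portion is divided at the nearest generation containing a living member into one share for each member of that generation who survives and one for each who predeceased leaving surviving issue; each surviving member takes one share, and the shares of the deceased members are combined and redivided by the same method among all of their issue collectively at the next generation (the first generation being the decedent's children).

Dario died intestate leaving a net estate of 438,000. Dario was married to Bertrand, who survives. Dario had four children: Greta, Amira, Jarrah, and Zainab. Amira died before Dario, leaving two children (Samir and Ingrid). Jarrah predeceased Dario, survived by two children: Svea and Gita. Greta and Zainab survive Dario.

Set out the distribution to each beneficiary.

Bertrand: 294,000; Greta: 36,000; Samir: 18,000; Ingrid: 18,000; Svea: 18,000; Gita: 18,000; Zainab: 36,000

Bertrand first takes 150,000, leaving a balance of 288,000. Bertrand then takes one-half of the balance (144,000), for a total of 294,000. The remaining 144,000 passes to the descendants.
The descendants' portion (144,000) is divided at the children's generation into 4 shares of 36,000. Greta and Zainab each take 36,000. The 2 shares of the deceased (Amira and Jarrah) are combined into a pool of 72,000.
That pool (72,000) is divided at the grandchildren's generation equally among Samir, Ingrid, Svea, and Gita: 18,000 each.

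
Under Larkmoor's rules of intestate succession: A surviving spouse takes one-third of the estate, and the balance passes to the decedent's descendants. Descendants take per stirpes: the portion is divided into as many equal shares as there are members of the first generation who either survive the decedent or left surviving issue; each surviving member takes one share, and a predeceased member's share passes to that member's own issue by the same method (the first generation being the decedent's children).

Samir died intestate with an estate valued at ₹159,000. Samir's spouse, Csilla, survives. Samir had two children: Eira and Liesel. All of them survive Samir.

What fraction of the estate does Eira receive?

Csilla takes one-third of ₹159,000 = ₹53,000. The remaining ₹106,000 passes to the descendants.
The descendants' portion (₹106,000) is divided into 2 shares of ₹53,000: Eira and Liesel each take ₹53,000.

Eira receives 1/3 of the estate.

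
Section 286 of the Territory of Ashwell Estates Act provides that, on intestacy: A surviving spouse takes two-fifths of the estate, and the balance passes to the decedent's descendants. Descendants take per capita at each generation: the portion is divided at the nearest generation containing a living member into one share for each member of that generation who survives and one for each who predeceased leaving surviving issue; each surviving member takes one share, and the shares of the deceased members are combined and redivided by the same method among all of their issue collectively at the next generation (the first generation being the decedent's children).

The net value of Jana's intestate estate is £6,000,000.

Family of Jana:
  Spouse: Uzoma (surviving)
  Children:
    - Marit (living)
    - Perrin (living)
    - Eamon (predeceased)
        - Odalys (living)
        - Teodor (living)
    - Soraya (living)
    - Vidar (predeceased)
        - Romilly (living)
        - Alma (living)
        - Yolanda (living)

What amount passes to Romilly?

Uzoma takes two-fifths of £6,000,000 = £2,400,000. The remaining £3,600,000 passes to the descendants.
The descendants' portion (£3,600,000) is divided at the children's generation into 5 shares of £720,000. Marit, Perrin, and Soraya each take £720,000. The 2 shares of the deceased (Eamon and Vidar) are combined into a pool of £1,440,000.
That pool (£1,440,000) is divided at the grandchildren's generation equally among Odalys, Teodor, Romilly, Alma, and Yolanda: £288,000 each.

Romilly receives £288,000.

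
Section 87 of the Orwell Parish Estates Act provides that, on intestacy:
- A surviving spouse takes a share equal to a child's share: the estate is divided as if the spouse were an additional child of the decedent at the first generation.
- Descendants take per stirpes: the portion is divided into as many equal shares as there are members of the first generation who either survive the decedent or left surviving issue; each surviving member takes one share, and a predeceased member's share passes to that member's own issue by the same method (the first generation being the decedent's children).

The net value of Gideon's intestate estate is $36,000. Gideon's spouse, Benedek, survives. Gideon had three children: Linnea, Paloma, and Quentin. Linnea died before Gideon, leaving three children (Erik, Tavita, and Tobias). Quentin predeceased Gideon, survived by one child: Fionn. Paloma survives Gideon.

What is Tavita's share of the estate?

The spouse counts as an additional share at the children's level, so there are 4 primary shares of $9,000. Benedek takes one such share ($9,000).
The children's combined portion ($27,000) is divided into 3 shares of $9,000: Paloma takes $9,000; Linnea's $9,000 share passes to Linnea's issue; Quentin's $9,000 share passes to Quentin's issue.
Linnea's share ($9,000) is divided into 3 shares of $3,000: Erik, Tavita, and Tobias each take $3,000.
Quentin's share ($9,000) passes entirely to Fionn.

Tavita receives $3,000.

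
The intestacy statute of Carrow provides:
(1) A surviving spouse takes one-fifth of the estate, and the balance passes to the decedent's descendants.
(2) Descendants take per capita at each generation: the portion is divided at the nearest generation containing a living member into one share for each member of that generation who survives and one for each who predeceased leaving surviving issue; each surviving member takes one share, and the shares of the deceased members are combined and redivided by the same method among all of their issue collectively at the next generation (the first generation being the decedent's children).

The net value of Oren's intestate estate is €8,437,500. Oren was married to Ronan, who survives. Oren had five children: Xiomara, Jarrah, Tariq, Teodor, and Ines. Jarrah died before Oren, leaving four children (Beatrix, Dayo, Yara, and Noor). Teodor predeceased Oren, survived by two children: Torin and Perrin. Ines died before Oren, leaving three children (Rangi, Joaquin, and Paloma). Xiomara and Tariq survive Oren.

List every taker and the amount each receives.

Ronan takes one-fifth of €8,437,500 = €1,687,500. The remaining €6,750,000 passes to the descendants.
The descendants' portion (€6,750,000) is divided at the children's generation into 5 shares of €1,350,000. Xiomara and Tariq each take €1,350,000. The 3 shares of the deceased (Jarrah, Teodor, and Ines) are combined into a pool of €4,050,000.
That pool (€4,050,000) is divided at the grandchildren's generation equally among Beatrix, Dayo, Yara, Noor, Torin, Perrin, Rangi, Joaquin, and Paloma: €450,000 each.

Ronan: €1,687,500; Xiomara: €1,350,000; Beatrix: €450,000; Dayo: €450,000; Yara: €450,000; Noor: €450,000; Tariq: €1,350,000; Torin: €450,000; Perrin: €450,000; Rangi: €450,000; Joaquin: €450,000; Paloma: €450,000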